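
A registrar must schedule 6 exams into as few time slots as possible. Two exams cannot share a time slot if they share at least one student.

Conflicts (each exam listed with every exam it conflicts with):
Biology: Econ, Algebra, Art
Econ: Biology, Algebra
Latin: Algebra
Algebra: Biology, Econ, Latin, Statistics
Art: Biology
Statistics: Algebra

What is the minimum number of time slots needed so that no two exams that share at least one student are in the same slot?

3

Biology, Econ, Algebra pairwise conflict, so at least 3 time slots are needed.
3 time slots suffice: Biology=2, Econ=3, Latin=2, Algebra=1, Art=1, Statistics=2. Every pair that conflicts lands in different time slots.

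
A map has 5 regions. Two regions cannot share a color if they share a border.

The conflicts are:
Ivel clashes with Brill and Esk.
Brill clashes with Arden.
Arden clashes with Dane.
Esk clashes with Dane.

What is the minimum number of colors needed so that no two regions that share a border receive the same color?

3

The cycle Brill-Ivel-Esk-Dane-Arden-Brill has odd length 5, so it cannot be 2-colored; at least 3 colors are needed.
3 colors suffice: color 1 → {Arden, Esk}; color 2 → {Ivel, Dane}; color 3 → {Brill}. Every pair that conflicts lands in different colors.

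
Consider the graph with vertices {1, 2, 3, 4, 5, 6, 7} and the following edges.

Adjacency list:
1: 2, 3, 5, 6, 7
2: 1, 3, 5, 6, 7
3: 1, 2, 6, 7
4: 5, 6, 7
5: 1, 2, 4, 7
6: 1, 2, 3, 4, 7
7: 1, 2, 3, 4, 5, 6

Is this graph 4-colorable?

1, 2, 3, 6, 7 are mutually adjacent (a clique of size 5), so at least 5 colors are needed.
So 4 colors are not enough.

No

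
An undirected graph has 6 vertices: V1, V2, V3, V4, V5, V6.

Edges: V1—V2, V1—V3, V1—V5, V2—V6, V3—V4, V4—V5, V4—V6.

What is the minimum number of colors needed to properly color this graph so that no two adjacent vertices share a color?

The cycle V2-V1-V5-V4-V6-V2 has odd length 5, so it cannot be 2-colored; at least 3 colors are needed.
3 colors suffice: V1=red, V2=green, V3=blue, V4=red, V5=blue, V6=blue. No two adjacent vertices share a color.

3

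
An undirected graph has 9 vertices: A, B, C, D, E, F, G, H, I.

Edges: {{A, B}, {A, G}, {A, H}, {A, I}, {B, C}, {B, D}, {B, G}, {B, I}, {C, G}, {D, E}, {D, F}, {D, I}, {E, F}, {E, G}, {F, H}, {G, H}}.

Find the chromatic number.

3

D, E, F form a triangle, so at least 3 colors are needed.
3 colors suffice: A=3, B=1, C=3, D=3, E=1, F=2, G=2, H=1, I=2. No two adjacent vertices share a color.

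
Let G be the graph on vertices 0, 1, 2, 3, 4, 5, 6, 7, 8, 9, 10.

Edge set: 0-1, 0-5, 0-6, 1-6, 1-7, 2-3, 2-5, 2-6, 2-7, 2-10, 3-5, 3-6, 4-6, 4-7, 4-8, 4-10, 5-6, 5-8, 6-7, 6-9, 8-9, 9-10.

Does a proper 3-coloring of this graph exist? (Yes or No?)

No

2, 3, 5, 6 form a clique, so at least 4 colors are needed.
So 3 colors are not enough.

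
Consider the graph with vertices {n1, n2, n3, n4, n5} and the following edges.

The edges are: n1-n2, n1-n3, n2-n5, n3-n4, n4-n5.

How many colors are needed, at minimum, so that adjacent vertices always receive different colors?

The cycle n4-n3-n1-n2-n5-n4 has odd length 5, so it cannot be 2-colored; at least 3 colors are needed.
3 colors suffice: color 1 → {n1, n5}; color 2 → {n2, n3}; color 3 → {n4}. No two adjacent vertices share a color.

3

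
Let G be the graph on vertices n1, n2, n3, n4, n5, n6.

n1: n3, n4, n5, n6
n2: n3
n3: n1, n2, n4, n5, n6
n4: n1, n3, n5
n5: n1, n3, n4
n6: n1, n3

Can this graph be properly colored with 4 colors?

Yes

The chromatic number is 4. n1, n3, n4, n5 are mutually adjacent (a clique of size 4), so at least 4 colors are needed.
4 colors suffice: color 1 → {n3}; color 2 → {n1, n2}; color 3 → {n4, n6}; color 4 → {n5}.
That is already a proper 4-coloring.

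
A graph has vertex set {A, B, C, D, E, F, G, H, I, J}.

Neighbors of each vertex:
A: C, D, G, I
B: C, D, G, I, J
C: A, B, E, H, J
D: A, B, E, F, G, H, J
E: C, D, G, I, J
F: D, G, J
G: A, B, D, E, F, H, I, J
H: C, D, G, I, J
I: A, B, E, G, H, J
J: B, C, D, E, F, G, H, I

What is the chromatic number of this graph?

E, G, I, J are pairwise adjacent (a clique of size 4), so at least 4 colors are needed.
4 colors suffice: A=2, B=4, C=1, D=3, E=4, F=4, G=1, H=4, I=3, J=2. Every edge joins two different colors.

4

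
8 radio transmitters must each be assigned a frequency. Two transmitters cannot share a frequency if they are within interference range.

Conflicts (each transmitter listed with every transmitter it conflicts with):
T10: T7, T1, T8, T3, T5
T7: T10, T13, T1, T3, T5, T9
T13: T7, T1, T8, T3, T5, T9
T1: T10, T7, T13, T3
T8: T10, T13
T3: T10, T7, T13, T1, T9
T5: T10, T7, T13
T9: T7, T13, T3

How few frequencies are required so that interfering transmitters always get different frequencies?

T7, T13, T3, T9 all conflict with each other, so at least 4 frequencies are needed.
4 frequencies suffice: frequency 1 → {T10, T13}; frequency 2 → {T7, T8}; frequency 3 → {T3, T5}; frequency 4 → {T1, T9}. Every pair that conflicts lands in different frequencies.

4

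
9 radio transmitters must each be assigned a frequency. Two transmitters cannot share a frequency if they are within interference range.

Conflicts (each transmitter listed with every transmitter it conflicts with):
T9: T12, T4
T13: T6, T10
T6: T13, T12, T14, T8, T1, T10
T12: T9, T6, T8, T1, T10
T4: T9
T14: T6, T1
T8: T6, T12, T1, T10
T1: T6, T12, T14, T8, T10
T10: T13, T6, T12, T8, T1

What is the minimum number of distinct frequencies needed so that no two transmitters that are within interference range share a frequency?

5

T6, T12, T8, T1, T10 all conflict with each other, so at least 5 frequencies are needed.
5 frequencies suffice: frequency 1 → {T9, T6}; frequency 2 → {T13, T12, T4, T14}; frequency 3 → {T1}; frequency 4 → {T10}; frequency 5 → {T8}. No two conflicting transmitters share a frequency.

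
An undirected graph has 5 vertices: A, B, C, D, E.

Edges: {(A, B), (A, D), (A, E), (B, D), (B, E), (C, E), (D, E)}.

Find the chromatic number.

A, B, D, E are mutually adjacent (a clique of size 4), so at least 4 colors are needed.
A valid assignment using 4 colors: A=4, B=3, C=2, D=2, E=1. Each edge has distinct colors on its endpoints.

4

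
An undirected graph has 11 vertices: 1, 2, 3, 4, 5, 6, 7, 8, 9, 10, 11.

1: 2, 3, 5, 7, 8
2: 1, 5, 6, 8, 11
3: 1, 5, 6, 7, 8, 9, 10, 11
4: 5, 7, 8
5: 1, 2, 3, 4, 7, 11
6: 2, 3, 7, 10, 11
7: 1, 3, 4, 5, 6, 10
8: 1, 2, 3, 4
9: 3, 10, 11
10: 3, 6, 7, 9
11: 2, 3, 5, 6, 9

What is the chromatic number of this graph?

3, 6, 7, 10 are mutually adjacent (a clique of size 4), so at least 4 colors are needed.
4 colors suffice: color red → {2, 3, 4}; color blue → {7, 8, 11}; color green → {5, 6, 9}; color yellow → {1, 10}. No two adjacent vertices share a color.

4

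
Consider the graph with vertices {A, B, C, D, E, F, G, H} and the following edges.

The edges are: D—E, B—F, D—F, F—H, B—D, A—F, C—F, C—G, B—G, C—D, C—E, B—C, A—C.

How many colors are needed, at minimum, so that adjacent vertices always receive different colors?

B, C, D, F are pairwise adjacent (a clique of size 4), so at least 4 colors are needed.
4 colors suffice: A=green, B=yellow, C=red, D=green, E=blue, F=blue, G=blue, H=red. No two adjacent vertices share a color.

4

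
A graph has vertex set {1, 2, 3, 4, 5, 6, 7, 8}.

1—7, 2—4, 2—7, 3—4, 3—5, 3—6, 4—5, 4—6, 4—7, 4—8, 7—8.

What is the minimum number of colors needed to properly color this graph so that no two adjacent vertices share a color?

3, 4, 5 form a triangle, so at least 3 colors are needed.
3 colors suffice: color a → {1, 4}; color b → {3, 7}; color c → {2, 5, 6, 8}. No two adjacent vertices share a color.

3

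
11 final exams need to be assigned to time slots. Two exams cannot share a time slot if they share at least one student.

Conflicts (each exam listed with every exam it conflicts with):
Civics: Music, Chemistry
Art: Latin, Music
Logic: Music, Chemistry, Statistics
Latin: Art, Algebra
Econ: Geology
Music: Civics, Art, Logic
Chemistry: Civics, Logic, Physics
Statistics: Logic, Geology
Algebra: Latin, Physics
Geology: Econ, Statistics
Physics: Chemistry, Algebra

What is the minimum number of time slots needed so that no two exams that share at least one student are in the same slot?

3

The cycle Latin-Art-Music-Logic-Chemistry-Physics-Algebra-Latin has odd length 7, so it cannot be 2-colored; at least 3 time slots are needed.
3 time slots suffice: time slot 1 → {Latin, Econ, Music, Chemistry, Statistics}; time slot 2 → {Civics, Art, Logic, Geology, Physics}; time slot 3 → {Algebra}. Every pair that conflicts lands in different time slots.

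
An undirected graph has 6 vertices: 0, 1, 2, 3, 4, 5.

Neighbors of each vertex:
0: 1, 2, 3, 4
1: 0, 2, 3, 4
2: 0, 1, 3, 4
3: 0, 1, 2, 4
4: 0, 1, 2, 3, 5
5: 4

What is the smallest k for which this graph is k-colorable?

0, 1, 2, 3, 4 form a clique, so at least 5 colors are needed.
5 colors suffice: 0=purple, 1=green, 2=blue, 3=yellow, 4=red, 5=blue. No two adjacent vertices share a color.

5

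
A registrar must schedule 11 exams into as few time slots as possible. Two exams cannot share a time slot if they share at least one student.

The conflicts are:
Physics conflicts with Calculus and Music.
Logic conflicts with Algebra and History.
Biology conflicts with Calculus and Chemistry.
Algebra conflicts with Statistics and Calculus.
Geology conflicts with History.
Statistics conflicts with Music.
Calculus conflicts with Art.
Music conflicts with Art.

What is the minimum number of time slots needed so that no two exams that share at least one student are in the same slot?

The cycle Physics-Calculus-Algebra-Statistics-Music-Physics has odd length 5, so it cannot be 2-colored; at least 3 time slots are needed.
3 time slots suffice: time slot 1 → {Logic, Geology, Calculus, Chemistry, Music}; time slot 2 → {Physics, Biology, Algebra, Art, History}; time slot 3 → {Statistics}. No two conflicting exams share a time slot.

3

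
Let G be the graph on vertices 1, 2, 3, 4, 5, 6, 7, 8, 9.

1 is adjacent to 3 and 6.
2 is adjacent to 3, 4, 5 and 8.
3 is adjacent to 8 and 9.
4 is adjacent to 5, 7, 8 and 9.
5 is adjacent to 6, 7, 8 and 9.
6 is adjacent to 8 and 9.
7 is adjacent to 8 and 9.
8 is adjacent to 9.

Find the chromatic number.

5

4, 5, 7, 8, 9 are mutually adjacent (a clique of size 5), so at least 5 colors are needed.
5 colors suffice: color red → {1, 8}; color blue → {3, 5}; color green → {2, 9}; color yellow → {4, 6}; color purple → {7}. Each edge has distinct colors on its endpoints.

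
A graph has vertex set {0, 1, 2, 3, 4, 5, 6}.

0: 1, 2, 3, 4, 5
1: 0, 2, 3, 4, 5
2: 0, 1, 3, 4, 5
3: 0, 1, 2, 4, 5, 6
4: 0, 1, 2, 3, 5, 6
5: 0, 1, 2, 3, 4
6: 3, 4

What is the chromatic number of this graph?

6

0, 1, 2, 3, 4, 5 form a clique, so at least 6 colors are needed.
A valid assignment using 6 colors: 0=orange, 1=purple, 2=green, 3=red, 4=blue, 5=yellow, 6=green. Every edge joins two different colors.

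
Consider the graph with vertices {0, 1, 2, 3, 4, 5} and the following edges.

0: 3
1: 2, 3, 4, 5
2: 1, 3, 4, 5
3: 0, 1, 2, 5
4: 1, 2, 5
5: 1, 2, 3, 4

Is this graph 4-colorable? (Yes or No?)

The chromatic number is 4. 1, 2, 4, 5 are mutually adjacent (a clique of size 4), so at least 4 colors are needed.
4 colors suffice: color red → {0, 5}; color blue → {2}; color green → {1}; color yellow → {3, 4}.
That is already a proper 4-coloring.

Yes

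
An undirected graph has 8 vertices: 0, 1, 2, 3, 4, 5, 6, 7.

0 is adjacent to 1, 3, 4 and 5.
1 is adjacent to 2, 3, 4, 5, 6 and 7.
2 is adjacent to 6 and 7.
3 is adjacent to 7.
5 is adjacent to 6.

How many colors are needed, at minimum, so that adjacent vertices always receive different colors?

1, 2, 6 are pairwise adjacent, so at least 3 colors are needed.
3 colors suffice: 0=b, 1=a, 2=c, 3=c, 4=c, 5=c, 6=b, 7=b. No two adjacent vertices share a color.

3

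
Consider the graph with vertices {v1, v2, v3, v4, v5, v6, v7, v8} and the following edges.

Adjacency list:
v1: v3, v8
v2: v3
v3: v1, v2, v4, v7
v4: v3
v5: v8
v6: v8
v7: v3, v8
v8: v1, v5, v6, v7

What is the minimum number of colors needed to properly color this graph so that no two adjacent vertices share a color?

2

v6 and v8 are adjacent, so at least 2 colors are needed.
A valid assignment using 2 colors: v1=2, v2=2, v3=1, v4=2, v5=2, v6=2, v7=2, v8=1. Every edge joins two different colors.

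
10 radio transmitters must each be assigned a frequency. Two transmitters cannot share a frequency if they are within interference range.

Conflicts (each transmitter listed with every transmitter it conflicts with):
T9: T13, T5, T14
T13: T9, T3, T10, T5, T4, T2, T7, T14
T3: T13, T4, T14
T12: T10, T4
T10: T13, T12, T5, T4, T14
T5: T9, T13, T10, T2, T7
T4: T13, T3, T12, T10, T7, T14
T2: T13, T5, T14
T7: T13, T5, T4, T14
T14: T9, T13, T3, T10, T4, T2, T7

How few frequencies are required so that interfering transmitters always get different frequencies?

4

T13, T10, T4, T14 pairwise conflict, so at least 4 frequencies are needed.
Using 4 frequencies: T9=3, T13=1, T3=4, T12=1, T10=4, T5=2, T4=3, T2=3, T7=4, T14=2. No two conflicting transmitters share a frequency.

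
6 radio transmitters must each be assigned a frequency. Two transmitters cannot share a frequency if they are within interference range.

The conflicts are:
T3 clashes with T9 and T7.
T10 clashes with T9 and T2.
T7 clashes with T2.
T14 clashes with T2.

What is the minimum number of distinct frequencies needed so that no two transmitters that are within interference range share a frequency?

3

The cycle T7-T2-T10-T9-T3-T7 has odd length 5, so it cannot be 2-colored; at least 3 frequencies are needed.
3 frequencies suffice: frequency 1 → {T3, T2}; frequency 2 → {T10, T7, T14}; frequency 3 → {T9}. Each listed conflict is separated.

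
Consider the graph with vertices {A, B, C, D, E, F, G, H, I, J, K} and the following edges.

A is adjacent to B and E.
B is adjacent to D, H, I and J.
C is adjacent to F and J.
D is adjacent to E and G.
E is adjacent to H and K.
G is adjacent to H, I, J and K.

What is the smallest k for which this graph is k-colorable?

B and I are adjacent, so at least 2 colors are needed.
2 colors suffice: A=2, B=1, C=1, D=2, E=1, F=2, G=1, H=2, I=2, J=2, K=2. Every edge joins two different colors.

2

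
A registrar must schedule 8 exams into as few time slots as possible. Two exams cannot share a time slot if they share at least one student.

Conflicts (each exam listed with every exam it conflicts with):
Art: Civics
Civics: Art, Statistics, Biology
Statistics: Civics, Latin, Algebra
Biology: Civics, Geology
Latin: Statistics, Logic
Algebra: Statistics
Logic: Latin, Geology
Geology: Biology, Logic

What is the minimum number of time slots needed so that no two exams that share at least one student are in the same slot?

Civics and Biology conflict, so at least 2 time slots are needed.
Using 2 time slots: Art=2, Civics=1, Statistics=2, Biology=2, Latin=1, Algebra=1, Logic=2, Geology=1. No two conflicting exams share a time slot.

2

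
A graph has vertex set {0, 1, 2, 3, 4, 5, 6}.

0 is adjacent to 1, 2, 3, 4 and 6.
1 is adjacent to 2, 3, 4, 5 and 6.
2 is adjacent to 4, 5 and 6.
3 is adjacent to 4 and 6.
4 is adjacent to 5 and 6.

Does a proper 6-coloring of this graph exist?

Yes

The chromatic number is 5. 0, 1, 2, 4, 6 are mutually adjacent (a clique of size 5), so at least 5 colors are needed.
5 colors suffice: color a → {4}; color b → {1}; color c → {0, 5}; color d → {2, 3}; color e → {6}.
Since 6 ≥ 5, a proper 6-coloring certainly exists.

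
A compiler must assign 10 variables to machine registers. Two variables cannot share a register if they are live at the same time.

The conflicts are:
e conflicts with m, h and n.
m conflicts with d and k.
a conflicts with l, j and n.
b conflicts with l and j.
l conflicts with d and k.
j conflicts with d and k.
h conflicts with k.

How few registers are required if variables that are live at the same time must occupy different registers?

2

a and n conflict, so at least 2 registers are needed.
A valid assignment using 2 registers: e=2, m=1, a=2, b=2, l=1, j=1, h=1, d=2, k=2, n=1. Each listed conflict is separated.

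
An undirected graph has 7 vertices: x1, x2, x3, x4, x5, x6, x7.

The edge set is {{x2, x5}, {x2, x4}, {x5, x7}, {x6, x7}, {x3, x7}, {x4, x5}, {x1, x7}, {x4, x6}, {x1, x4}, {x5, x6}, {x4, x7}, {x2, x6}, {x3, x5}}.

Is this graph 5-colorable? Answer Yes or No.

Yes

The chromatic number is 4. x4, x5, x6, x7 are pairwise adjacent (a clique of size 4), so at least 4 colors are needed.
4 colors suffice: color red → {x3, x4}; color blue → {x2, x7}; color green → {x1, x5}; color yellow → {x6}.
Since 5 ≥ 4, a proper 5-coloring certainly exists.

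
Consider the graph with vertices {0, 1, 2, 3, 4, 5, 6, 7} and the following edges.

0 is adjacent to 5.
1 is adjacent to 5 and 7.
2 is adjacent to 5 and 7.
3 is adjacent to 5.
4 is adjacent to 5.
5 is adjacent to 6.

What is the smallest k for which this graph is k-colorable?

2

1 and 7 are adjacent, so at least 2 colors are needed.
2 colors suffice: color red → {5, 7}; color blue → {0, 1, 2, 3, 4, 6}. Each edge has distinct colors on its endpoints.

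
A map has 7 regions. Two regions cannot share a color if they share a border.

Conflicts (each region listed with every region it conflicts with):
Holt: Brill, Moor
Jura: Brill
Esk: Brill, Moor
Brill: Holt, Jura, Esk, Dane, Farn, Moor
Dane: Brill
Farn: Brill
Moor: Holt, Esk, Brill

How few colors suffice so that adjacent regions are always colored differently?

Esk, Brill, Moor pairwise conflict, so at least 3 colors are needed.
3 colors suffice: Holt=3, Jura=2, Esk=3, Brill=1, Dane=2, Farn=2, Moor=2. No two conflicting regions share a color.

3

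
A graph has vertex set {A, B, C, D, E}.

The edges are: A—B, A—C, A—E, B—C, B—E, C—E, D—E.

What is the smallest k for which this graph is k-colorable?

A, B, C, E form a clique, so at least 4 colors are needed.
One proper 4-coloring: A=2, B=3, C=4, D=2, E=1. Each edge has distinct colors on its endpoints.

4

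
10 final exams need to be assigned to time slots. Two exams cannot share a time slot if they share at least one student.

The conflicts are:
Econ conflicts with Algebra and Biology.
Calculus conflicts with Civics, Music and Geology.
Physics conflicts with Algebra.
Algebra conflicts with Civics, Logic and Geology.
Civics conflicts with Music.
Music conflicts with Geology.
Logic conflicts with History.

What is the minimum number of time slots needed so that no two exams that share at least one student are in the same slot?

3

Calculus, Music, Geology all conflict with each other, so at least 3 time slots are needed.
3 time slots suffice: time slot 1 → {Calculus, Algebra, Biology, History}; time slot 2 → {Econ, Physics, Civics, Logic, Geology}; time slot 3 → {Music}. No two conflicting exams share a time slot.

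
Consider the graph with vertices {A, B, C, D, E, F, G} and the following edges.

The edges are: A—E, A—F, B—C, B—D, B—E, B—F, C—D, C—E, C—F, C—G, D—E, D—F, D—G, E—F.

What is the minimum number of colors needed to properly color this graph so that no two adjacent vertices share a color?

5

B, C, D, E, F form a clique, so at least 5 colors are needed.
5 colors suffice: color red → {A, D}; color blue → {E, G}; color green → {F}; color yellow → {C}; color purple → {B}. Each edge has distinct colors on its endpoints.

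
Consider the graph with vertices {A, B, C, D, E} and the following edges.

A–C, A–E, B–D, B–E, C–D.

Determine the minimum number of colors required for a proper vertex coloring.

The cycle C-A-E-B-D-C has odd length 5, so it cannot be 2-colored; at least 3 colors are needed.
One proper 3-coloring: A=blue, B=green, C=red, D=blue, E=red. No two adjacent vertices share a color.

3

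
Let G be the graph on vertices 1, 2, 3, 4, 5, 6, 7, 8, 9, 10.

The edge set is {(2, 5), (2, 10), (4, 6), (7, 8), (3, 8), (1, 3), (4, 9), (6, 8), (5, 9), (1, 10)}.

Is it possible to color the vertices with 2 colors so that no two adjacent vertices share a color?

The cycle 2-10-1-3-8-6-4-9-5-2 has odd length 9, so it cannot be 2-colored; at least 3 colors are needed.
So 2 colors are not enough.

No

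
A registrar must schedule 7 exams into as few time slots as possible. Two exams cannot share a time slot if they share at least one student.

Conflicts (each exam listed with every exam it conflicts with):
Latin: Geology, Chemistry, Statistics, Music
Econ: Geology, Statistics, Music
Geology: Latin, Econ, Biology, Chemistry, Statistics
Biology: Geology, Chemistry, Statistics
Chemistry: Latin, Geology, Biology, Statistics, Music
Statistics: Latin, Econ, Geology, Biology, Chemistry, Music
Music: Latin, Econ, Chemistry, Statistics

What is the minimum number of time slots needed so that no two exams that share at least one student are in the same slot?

Latin, Chemistry, Statistics, Music pairwise conflict, so at least 4 time slots are needed.
Using 4 time slots: Latin=4, Econ=3, Geology=2, Biology=4, Chemistry=3, Statistics=1, Music=2. Every pair that conflicts lands in different time slots.

4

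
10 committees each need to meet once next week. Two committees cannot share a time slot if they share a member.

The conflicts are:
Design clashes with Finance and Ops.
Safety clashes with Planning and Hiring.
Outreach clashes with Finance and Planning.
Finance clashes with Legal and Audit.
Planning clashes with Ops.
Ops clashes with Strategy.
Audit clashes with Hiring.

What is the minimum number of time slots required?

The cycle Ops-Design-Finance-Outreach-Planning-Ops has odd length 5, so it cannot be 2-colored; at least 3 time slots are needed.
Using 3 time slots: Design=3, Safety=2, Outreach=2, Finance=1, Legal=2, Planning=1, Ops=2, Audit=2, Hiring=1, Strategy=1. Every pair that conflicts lands in different time slots.

3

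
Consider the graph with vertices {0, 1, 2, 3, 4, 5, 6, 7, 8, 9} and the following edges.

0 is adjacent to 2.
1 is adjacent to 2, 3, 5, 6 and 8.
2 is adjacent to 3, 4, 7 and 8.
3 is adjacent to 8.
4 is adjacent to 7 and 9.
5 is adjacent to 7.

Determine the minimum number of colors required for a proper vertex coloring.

1, 2, 3, 8 are pairwise adjacent (a clique of size 4), so at least 4 colors are needed.
One proper 4-coloring: 0=blue, 1=blue, 2=red, 3=green, 4=green, 5=red, 6=red, 7=blue, 8=yellow, 9=red. No two adjacent vertices share a color.

4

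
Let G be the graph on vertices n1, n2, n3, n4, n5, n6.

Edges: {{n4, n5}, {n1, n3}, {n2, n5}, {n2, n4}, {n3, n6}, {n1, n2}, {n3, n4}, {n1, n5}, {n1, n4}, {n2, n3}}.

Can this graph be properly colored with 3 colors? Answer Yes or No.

n1, n2, n3, n4 form a clique, so at least 4 colors are needed.
So 3 colors are not enough.

No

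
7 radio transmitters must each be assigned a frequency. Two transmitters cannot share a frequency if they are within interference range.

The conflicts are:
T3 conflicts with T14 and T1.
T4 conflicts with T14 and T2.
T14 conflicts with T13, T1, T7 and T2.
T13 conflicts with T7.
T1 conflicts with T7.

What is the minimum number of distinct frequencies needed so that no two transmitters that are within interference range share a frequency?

T4, T14, T2 pairwise conflict, so at least 3 frequencies are needed.
3 frequencies suffice: frequency 1 → {T14}; frequency 2 → {T4, T13, T1}; frequency 3 → {T3, T7, T2}. Each listed conflict is separated.

3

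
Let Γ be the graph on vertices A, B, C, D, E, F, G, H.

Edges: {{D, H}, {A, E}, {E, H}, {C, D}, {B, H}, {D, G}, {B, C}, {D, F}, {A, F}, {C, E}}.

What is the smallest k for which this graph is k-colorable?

The cycle E-H-D-F-A-E has odd length 5, so it cannot be 2-colored; at least 3 colors are needed.
3 colors suffice: color red → {B, D, E}; color blue → {C, F, G, H}; color green → {A}. No two adjacent vertices share a color.

3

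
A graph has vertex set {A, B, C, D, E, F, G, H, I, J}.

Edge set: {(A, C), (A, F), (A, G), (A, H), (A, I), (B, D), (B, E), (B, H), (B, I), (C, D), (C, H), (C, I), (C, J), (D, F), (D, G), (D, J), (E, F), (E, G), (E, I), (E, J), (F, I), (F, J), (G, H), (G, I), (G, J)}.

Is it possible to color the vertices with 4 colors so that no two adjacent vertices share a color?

The chromatic number is 3. C, D, J are pairwise adjacent, so at least 3 colors are needed.
One proper 3-coloring: A=3, B=1, C=1, D=3, E=3, F=1, G=1, H=2, I=2, J=2.
Since 4 ≥ 3, a proper 4-coloring certainly exists.

Yes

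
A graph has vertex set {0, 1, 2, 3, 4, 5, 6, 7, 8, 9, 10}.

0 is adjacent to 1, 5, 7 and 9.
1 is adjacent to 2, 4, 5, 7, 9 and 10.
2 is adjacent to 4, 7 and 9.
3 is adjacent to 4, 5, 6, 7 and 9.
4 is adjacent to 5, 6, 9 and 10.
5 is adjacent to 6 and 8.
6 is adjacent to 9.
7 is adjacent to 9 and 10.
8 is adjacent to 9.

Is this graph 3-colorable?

3, 4, 5, 6 are mutually adjacent (a clique of size 4), so at least 4 colors are needed.
So 3 colors are not enough.

No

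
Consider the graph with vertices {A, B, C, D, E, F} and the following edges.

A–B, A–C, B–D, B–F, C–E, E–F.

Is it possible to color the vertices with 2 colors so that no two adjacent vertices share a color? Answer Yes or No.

The cycle F-E-C-A-B-F has odd length 5, so it cannot be 2-colored; at least 3 colors are needed.
So 2 colors are not enough.

No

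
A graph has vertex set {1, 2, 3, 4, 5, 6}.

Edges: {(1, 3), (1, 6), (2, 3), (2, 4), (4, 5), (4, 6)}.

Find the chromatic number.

The cycle 2-4-6-1-3-2 has odd length 5, so it cannot be 2-colored; at least 3 colors are needed.
3 colors suffice: color a → {1, 4}; color b → {3, 5, 6}; color c → {2}. No two adjacent vertices share a color.

3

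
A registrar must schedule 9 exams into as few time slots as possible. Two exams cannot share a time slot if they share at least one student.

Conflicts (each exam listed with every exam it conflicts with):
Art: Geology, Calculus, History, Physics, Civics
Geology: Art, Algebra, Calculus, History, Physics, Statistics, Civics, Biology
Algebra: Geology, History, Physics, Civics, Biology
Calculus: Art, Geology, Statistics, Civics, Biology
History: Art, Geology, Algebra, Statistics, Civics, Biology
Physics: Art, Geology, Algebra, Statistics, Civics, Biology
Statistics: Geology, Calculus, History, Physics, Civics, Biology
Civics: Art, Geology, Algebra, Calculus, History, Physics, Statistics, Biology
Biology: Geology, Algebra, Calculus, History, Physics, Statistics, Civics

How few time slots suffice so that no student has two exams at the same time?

5

Geology, Algebra, Physics, Civics, Biology are mutually in conflict, so at least 5 time slots are needed.
5 time slots suffice: time slot 1 → {Civics}; time slot 2 → {Geology}; time slot 3 → {Art, Biology}; time slot 4 → {Calculus, History, Physics}; time slot 5 → {Algebra, Statistics}. Every pair that conflicts lands in different time slots.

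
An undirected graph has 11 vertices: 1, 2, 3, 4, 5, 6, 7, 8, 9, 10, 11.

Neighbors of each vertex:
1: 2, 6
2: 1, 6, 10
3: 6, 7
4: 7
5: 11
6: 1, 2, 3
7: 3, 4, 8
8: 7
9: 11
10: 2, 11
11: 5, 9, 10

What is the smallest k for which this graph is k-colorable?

3

1, 2, 6 are mutually adjacent, so at least 3 colors are needed.
3 colors suffice: 1=green, 2=blue, 3=blue, 4=blue, 5=blue, 6=red, 7=red, 8=blue, 9=blue, 10=green, 11=red. Every edge joins two different colors.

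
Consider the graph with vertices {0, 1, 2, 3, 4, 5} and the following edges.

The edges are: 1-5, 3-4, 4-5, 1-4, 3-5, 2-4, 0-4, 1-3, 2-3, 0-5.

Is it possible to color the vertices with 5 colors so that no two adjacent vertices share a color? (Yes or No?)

Yes

The chromatic number is 4. 1, 3, 4, 5 are pairwise adjacent (a clique of size 4), so at least 4 colors are needed.
4 colors suffice: 0=b, 1=d, 2=c, 3=b, 4=a, 5=c.
Since 5 ≥ 4, a proper 5-coloring certainly exists.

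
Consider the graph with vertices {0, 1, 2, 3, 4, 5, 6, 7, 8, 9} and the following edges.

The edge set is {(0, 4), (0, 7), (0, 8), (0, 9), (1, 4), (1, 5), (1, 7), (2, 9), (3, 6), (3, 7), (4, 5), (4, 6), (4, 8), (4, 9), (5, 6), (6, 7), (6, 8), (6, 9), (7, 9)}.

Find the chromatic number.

3

6, 7, 9 form a triangle, so at least 3 colors are needed.
3 colors suffice: color a → {0, 1, 2, 6}; color b → {4, 7}; color c → {3, 5, 8, 9}. Every edge joins two different colors.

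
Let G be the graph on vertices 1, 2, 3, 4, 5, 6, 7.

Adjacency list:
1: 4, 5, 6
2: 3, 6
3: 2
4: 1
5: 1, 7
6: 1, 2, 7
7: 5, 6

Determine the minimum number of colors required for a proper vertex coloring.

5 and 7 are adjacent, so at least 2 colors are needed.
A valid assignment using 2 colors: 1=red, 2=red, 3=blue, 4=blue, 5=blue, 6=blue, 7=red. No two adjacent vertices share a color.

2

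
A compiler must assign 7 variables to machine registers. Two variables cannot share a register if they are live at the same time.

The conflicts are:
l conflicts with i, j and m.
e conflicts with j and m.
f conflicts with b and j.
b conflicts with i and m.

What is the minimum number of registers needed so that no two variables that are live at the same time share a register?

3

The cycle b-m-e-j-f-b has odd length 5, so it cannot be 2-colored; at least 3 registers are needed.
A valid assignment using 3 registers: l=2, e=2, f=3, b=2, i=1, j=1, m=1. Each listed conflict is separated.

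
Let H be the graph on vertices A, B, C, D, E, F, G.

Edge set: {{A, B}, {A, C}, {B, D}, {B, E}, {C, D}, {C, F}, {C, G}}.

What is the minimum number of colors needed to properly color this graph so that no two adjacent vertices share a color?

C and G are adjacent, so at least 2 colors are needed.
2 colors suffice: color red → {B, C}; color blue → {A, D, E, F, G}. Every edge joins two different colors.

2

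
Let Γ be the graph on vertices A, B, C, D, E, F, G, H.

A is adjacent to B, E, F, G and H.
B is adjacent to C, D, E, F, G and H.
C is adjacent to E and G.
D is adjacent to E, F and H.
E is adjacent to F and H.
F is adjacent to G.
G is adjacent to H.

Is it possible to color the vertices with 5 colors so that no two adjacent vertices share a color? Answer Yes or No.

The chromatic number is 4. A, B, E, H are pairwise adjacent (a clique of size 4), so at least 4 colors are needed.
One proper 4-coloring: A=3, B=1, C=3, D=3, E=2, F=4, G=2, H=4.
Since 5 ≥ 4, a proper 5-coloring certainly exists.

Yes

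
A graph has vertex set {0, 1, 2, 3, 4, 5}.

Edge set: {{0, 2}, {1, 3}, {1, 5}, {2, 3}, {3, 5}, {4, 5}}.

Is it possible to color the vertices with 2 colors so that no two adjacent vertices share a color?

No

1, 3, 5 are mutually adjacent, so at least 3 colors are needed.
So 2 colors are not enough.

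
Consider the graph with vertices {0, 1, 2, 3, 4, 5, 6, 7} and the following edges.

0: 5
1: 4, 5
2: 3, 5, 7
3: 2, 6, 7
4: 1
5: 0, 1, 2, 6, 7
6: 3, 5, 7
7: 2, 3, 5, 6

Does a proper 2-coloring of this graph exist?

No

3, 6, 7 form a triangle, so at least 3 colors are needed.
So 2 colors are not enough.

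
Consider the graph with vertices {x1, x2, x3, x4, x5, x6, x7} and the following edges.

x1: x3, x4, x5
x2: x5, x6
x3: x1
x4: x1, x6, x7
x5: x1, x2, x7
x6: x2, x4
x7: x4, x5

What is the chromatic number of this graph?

The cycle x6-x4-x7-x5-x2-x6 has odd length 5, so it cannot be 2-colored; at least 3 colors are needed.
A valid assignment using 3 colors: x1=1, x2=1, x3=2, x4=2, x5=2, x6=3, x7=1. Each edge has distinct colors on its endpoints.

3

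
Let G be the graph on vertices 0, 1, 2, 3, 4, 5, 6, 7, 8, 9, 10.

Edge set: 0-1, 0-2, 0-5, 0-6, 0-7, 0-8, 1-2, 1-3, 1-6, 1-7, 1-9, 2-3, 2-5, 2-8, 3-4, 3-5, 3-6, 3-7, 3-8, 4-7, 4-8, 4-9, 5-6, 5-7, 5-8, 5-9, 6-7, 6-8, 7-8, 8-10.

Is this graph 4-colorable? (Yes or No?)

No

3, 5, 6, 7, 8 are pairwise adjacent (a clique of size 5), so at least 5 colors are needed.
So 4 colors are not enough.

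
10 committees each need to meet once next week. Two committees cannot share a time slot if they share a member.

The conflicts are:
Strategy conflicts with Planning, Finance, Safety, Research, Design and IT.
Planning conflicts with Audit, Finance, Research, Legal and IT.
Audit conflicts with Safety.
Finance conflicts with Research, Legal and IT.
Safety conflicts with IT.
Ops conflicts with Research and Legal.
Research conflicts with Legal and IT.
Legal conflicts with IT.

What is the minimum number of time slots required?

Planning, Finance, Research, Legal, IT pairwise conflict, so at least 5 time slots are needed.
5 time slots suffice: time slot 1 → {Strategy, Audit, Legal}; time slot 2 → {Safety, Research, Design}; time slot 3 → {Ops, IT}; time slot 4 → {Planning}; time slot 5 → {Finance}. No two conflicting committees share a time slot.

5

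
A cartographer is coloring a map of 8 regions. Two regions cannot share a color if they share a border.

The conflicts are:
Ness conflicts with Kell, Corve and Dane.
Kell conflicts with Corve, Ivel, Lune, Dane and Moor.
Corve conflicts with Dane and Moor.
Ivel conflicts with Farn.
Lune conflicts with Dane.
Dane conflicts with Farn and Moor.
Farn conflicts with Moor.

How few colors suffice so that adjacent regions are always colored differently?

4

Ness, Kell, Corve, Dane pairwise conflict, so at least 4 colors are needed.
One proper 4-coloring: Ness=3, Kell=2, Corve=4, Ivel=1, Lune=3, Dane=1, Farn=2, Moor=3. Every pair that conflicts lands in different colors.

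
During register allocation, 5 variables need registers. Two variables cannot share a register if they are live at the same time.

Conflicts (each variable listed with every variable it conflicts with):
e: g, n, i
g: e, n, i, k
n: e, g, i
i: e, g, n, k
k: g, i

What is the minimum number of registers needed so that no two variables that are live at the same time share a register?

4

e, g, n, i pairwise conflict, so at least 4 registers are needed.
4 registers suffice: register 1 → {g}; register 2 → {i}; register 3 → {e, k}; register 4 → {n}. Each listed conflict is separated.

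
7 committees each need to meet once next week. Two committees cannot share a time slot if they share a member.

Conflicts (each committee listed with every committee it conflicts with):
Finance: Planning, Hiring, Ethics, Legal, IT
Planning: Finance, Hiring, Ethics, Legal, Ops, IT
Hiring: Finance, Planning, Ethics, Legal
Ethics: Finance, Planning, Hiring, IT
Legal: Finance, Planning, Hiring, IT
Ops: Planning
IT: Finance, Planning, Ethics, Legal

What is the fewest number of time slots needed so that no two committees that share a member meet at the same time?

4

Finance, Planning, Legal, IT all conflict with each other, so at least 4 time slots are needed.
4 time slots suffice: Finance=2, Planning=1, Hiring=4, Ethics=3, Legal=3, Ops=2, IT=4. Each listed conflict is separated.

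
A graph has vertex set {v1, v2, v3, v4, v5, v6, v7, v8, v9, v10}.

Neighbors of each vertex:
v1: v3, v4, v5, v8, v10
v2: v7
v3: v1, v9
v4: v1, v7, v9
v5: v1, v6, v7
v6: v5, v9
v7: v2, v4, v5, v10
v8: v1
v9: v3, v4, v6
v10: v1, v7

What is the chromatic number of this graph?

The cycle v5-v1-v3-v9-v6-v5 has odd length 5, so it cannot be 2-colored; at least 3 colors are needed.
One proper 3-coloring: v1=1, v2=2, v3=2, v4=2, v5=2, v6=3, v7=1, v8=2, v9=1, v10=2. Every edge joins two different colors.

3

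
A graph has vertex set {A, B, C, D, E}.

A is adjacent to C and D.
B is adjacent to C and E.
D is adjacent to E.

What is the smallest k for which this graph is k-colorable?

The cycle B-E-D-A-C-B has odd length 5, so it cannot be 2-colored; at least 3 colors are needed.
3 colors suffice: color 1 → {B, D}; color 2 → {A, E}; color 3 → {C}. No two adjacent vertices share a color.

3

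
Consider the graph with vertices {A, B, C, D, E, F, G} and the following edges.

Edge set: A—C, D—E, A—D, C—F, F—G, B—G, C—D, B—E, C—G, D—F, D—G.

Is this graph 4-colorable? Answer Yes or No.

Yes

The chromatic number is 4. C, D, F, G are pairwise adjacent (a clique of size 4), so at least 4 colors are needed.
4 colors suffice: color 1 → {B, D}; color 2 → {A, E, G}; color 3 → {C}; color 4 → {F}.
That is already a proper 4-coloring.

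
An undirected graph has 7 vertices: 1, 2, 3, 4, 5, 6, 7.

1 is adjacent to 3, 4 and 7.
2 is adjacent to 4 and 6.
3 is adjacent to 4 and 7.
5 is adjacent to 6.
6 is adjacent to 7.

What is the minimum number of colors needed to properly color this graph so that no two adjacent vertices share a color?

1, 3, 4 form a triangle, so at least 3 colors are needed.
A valid assignment using 3 colors: 1=b, 2=b, 3=a, 4=c, 5=b, 6=a, 7=c. No two adjacent vertices share a color.

3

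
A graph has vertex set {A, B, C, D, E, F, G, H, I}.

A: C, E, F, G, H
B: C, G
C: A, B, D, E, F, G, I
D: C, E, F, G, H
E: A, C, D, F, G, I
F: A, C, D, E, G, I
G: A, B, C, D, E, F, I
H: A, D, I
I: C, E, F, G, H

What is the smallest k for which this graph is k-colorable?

C, D, E, F, G are pairwise adjacent (a clique of size 5), so at least 5 colors are needed.
5 colors suffice: color 1 → {G, H}; color 2 → {C}; color 3 → {B, E}; color 4 → {F}; color 5 → {A, D, I}. Each edge has distinct colors on its endpoints.

5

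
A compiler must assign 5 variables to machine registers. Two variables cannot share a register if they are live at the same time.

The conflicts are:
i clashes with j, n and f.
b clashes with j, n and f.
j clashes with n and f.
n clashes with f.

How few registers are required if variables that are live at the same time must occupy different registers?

4

b, j, n, f pairwise conflict, so at least 4 registers are needed.
4 registers suffice: register 1 → {n}; register 2 → {f}; register 3 → {j}; register 4 → {i, b}. No two conflicting variables share a register.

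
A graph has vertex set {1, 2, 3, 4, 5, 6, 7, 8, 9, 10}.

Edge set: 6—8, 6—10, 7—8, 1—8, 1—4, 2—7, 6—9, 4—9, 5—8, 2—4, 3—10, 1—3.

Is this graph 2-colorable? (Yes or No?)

The cycle 4-1-8-6-9-4 has odd length 5, so it cannot be 2-colored; at least 3 colors are needed.
So 2 colors are not enough.

No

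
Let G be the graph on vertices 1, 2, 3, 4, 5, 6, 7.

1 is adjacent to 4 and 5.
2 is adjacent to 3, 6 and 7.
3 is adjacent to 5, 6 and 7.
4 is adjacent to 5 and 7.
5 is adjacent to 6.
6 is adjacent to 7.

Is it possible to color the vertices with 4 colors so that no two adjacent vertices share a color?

The chromatic number is 4. 2, 3, 6, 7 form a clique, so at least 4 colors are needed.
4 colors suffice: color red → {4, 6}; color blue → {1, 3}; color green → {5, 7}; color yellow → {2}.
That is already a proper 4-coloring.

Yes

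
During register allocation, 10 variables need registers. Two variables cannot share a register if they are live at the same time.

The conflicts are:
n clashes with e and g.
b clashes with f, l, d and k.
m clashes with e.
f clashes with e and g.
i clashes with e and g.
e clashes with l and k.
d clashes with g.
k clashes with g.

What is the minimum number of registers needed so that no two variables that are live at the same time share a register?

i and e conflict, so at least 2 registers are needed.
Using 2 registers: n=2, b=1, m=2, f=2, i=2, e=1, l=2, d=2, k=2, g=1. Each listed conflict is separated.

2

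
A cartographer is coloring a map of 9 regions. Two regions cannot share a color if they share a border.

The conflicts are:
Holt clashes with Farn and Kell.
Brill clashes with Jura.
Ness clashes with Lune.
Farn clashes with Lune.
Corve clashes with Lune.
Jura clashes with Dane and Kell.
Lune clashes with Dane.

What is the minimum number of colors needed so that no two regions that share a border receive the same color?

2

Holt and Kell conflict, so at least 2 colors are needed.
2 colors suffice: color 1 → {Holt, Jura, Lune}; color 2 → {Brill, Ness, Farn, Corve, Dane, Kell}. Each listed conflict is separated.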